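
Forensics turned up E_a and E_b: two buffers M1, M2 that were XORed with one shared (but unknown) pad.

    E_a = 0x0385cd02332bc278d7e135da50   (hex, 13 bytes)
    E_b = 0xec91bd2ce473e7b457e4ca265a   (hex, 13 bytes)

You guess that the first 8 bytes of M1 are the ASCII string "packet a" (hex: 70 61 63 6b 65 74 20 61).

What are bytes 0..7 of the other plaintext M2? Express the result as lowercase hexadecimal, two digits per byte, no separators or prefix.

9f751345b22c05ad

First, E_a ⊕ E_b = (M1 ⊕ K) ⊕ (M2 ⊕ K) = M1 ⊕ M2, so the key drops out. Then M2 = (M1 ⊕ M2) ⊕ M1 over the first 8 bytes.
byte 0: (03 ⊕ ec) ⊕ 70 = ef ⊕ 70 = 9f
byte 1: (85 ⊕ 91) ⊕ 61 = 14 ⊕ 61 = 75
byte 2: (cd ⊕ bd) ⊕ 63 = 70 ⊕ 63 = 13
byte 3: (02 ⊕ 2c) ⊕ 6b = 2e ⊕ 6b = 45
byte 4: (33 ⊕ e4) ⊕ 65 = d7 ⊕ 65 = b2
byte 5: (2b ⊕ 73) ⊕ 74 = 58 ⊕ 74 = 2c
byte 6: (c2 ⊕ e7) ⊕ 20 = 25 ⊕ 20 = 05
byte 7: (78 ⊕ b4) ⊕ 61 = cc ⊕ 61 = ad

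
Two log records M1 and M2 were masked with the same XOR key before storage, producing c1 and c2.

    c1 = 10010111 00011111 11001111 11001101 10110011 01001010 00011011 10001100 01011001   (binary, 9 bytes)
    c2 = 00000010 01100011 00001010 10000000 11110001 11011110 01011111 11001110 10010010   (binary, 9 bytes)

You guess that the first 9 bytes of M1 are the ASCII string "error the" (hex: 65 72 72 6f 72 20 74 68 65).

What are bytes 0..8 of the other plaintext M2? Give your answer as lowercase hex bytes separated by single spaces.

First, c1 ⊕ c2 = (M1 ⊕ K) ⊕ (M2 ⊕ K) = M1 ⊕ M2, so the key drops out. Then M2 = (M1 ⊕ M2) ⊕ M1 over the first 9 bytes.
byte 0: (97 XOR 02) XOR 65 = 95 XOR 65 = f0
byte 1: (1f XOR 63) XOR 72 = 7c XOR 72 = 0e
byte 2: (cf XOR 0a) XOR 72 = c5 XOR 72 = b7
byte 3: (cd XOR 80) XOR 6f = 4d XOR 6f = 22
byte 4: (b3 XOR f1) XOR 72 = 42 XOR 72 = 30
byte 5: (4a XOR de) XOR 20 = 94 XOR 20 = b4
byte 6: (1b XOR 5f) XOR 74 = 44 XOR 74 = 30
byte 7: (8c XOR ce) XOR 68 = 42 XOR 68 = 2a
byte 8: (59 XOR 92) XOR 65 = cb XOR 65 = ae

f0 0e b7 22 30 b4 30 2a ae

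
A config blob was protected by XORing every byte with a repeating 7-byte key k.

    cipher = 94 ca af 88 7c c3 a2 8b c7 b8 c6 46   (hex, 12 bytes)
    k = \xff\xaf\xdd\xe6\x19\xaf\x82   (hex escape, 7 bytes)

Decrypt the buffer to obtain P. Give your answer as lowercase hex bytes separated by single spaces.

The 7-byte key repeats, so the effective keystream is ff af dd e6 19 af 82 ff af dd e6 19.
byte 0: 148 xor 255 = 107
byte 1: 202 xor 175 = 101
byte 2: 175 xor 221 = 114
byte 3: 136 xor 230 = 110
byte 4: 124 xor  25 = 101
byte 5: 195 xor 175 = 108
byte 6: 162 xor 130 =  32
byte 7: 139 xor 255 = 116
byte 8: 199 xor 175 = 104
byte 9: 184 xor 221 = 101
byte 10: 198 xor 230 =  32
byte 11:  70 xor  25 =  95

6b 65 72 6e 65 6c 20 74 68 65 20 5f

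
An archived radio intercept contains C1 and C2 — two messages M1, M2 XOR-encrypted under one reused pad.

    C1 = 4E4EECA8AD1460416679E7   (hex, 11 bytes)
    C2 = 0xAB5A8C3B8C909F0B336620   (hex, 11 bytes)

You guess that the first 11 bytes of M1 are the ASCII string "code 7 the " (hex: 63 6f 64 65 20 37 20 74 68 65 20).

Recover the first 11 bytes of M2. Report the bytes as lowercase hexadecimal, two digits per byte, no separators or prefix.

First, C1 ⊕ C2 = (M1 ⊕ K) ⊕ (M2 ⊕ K) = M1 ⊕ M2, so the key drops out. Then M2 = (M1 ⊕ M2) ⊕ M1 over the first 11 bytes.
byte 0: (4e ^ ab) ^ 63 = e5 ^ 63 = 86
byte 1: (4e ^ 5a) ^ 6f = 14 ^ 6f = 7b
byte 2: (ec ^ 8c) ^ 64 = 60 ^ 64 = 04
byte 3: (a8 ^ 3b) ^ 65 = 93 ^ 65 = f6
byte 4: (ad ^ 8c) ^ 20 = 21 ^ 20 = 01
byte 5: (14 ^ 90) ^ 37 = 84 ^ 37 = b3
byte 6: (60 ^ 9f) ^ 20 = ff ^ 20 = df
byte 7: (41 ^ 0b) ^ 74 = 4a ^ 74 = 3e
byte 8: (66 ^ 33) ^ 68 = 55 ^ 68 = 3d
byte 9: (79 ^ 66) ^ 65 = 1f ^ 65 = 7a
byte 10: (e7 ^ 20) ^ 20 = c7 ^ 20 = e7

867b04f601b3df3e3d7ae7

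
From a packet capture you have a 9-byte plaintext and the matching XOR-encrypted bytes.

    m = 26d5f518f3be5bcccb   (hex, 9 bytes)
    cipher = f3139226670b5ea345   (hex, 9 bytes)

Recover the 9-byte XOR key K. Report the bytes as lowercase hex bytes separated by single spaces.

Since cipher = m ⊕ K, XORing both sides with m gives K = m ⊕ cipher.
26 XOR f3 = d5
d5 XOR 13 = c6
f5 XOR 92 = 67
18 XOR 26 = 3e
f3 XOR 67 = 94
be XOR 0b = b5
5b XOR 5e = 05
cc XOR a3 = 6f
cb XOR 45 = 8e

d5 c6 67 3e 94 b5 05 6f 8e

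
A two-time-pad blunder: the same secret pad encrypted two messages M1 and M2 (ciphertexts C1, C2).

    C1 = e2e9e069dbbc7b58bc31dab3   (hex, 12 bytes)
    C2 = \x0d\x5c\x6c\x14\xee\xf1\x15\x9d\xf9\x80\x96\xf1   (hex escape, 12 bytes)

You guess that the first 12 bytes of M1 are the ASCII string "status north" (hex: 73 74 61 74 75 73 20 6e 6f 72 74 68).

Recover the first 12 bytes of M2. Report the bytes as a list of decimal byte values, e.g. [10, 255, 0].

First, C1 ⊕ C2 = (M1 ⊕ K) ⊕ (M2 ⊕ K) = M1 ⊕ M2, so the key drops out. Then M2 = (M1 ⊕ M2) ⊕ M1 over the first 12 bytes.
byte 0: (e2 ^ 0d) ^ 73 = ef ^ 73 = 9c
byte 1: (e9 ^ 5c) ^ 74 = b5 ^ 74 = c1
byte 2: (e0 ^ 6c) ^ 61 = 8c ^ 61 = ed
byte 3: (69 ^ 14) ^ 74 = 7d ^ 74 = 09
byte 4: (db ^ ee) ^ 75 = 35 ^ 75 = 40
byte 5: (bc ^ f1) ^ 73 = 4d ^ 73 = 3e
byte 6: (7b ^ 15) ^ 20 = 6e ^ 20 = 4e
byte 7: (58 ^ 9d) ^ 6e = c5 ^ 6e = ab
byte 8: (bc ^ f9) ^ 6f = 45 ^ 6f = 2a
byte 9: (31 ^ 80) ^ 72 = b1 ^ 72 = c3
byte 10: (da ^ 96) ^ 74 = 4c ^ 74 = 38
byte 11: (b3 ^ f1) ^ 68 = 42 ^ 68 = 2a

[156, 193, 237, 9, 64, 62, 78, 171, 42, 195, 56, 42]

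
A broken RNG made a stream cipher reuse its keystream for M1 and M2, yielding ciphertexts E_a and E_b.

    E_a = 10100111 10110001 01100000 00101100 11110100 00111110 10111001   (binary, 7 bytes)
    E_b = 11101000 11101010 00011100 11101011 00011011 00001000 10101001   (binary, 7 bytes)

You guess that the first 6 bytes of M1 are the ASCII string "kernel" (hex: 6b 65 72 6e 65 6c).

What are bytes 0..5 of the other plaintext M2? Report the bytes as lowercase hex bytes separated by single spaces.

First, E_a ⊕ E_b = (M1 ⊕ K) ⊕ (M2 ⊕ K) = M1 ⊕ M2, so the key drops out. Then M2 = (M1 ⊕ M2) ⊕ M1 over the first 6 bytes.
byte 0: (a7 ⊕ e8) ⊕ 6b = 4f ⊕ 6b = 24
byte 1: (b1 ⊕ ea) ⊕ 65 = 5b ⊕ 65 = 3e
byte 2: (60 ⊕ 1c) ⊕ 72 = 7c ⊕ 72 = 0e
byte 3: (2c ⊕ eb) ⊕ 6e = c7 ⊕ 6e = a9
byte 4: (f4 ⊕ 1b) ⊕ 65 = ef ⊕ 65 = 8a
byte 5: (3e ⊕ 08) ⊕ 6c = 36 ⊕ 6c = 5a

24 3e 0e a9 8a 5a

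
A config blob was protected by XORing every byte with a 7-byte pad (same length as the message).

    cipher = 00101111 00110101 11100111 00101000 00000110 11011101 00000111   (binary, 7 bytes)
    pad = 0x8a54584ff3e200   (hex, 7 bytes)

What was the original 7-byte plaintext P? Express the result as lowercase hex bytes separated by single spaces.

a5 61 bf 67 f5 3f 07

2f XOR 8a = a5
35 XOR 54 = 61
e7 XOR 58 = bf
28 XOR 4f = 67
06 XOR f3 = f5
dd XOR e2 = 3f
07 XOR 00 = 07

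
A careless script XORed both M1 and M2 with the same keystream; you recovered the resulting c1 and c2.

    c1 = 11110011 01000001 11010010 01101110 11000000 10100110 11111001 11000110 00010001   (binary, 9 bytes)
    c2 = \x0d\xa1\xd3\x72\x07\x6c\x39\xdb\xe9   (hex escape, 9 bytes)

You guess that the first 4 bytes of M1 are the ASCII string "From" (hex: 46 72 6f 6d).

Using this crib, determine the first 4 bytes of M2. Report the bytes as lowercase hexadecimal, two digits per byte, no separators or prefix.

First, c1 ⊕ c2 = (M1 ⊕ K) ⊕ (M2 ⊕ K) = M1 ⊕ M2, so the key drops out. Then M2 = (M1 ⊕ M2) ⊕ M1 over the first 4 bytes.
byte 0: (f3 XOR 0d) XOR 46 = fe XOR 46 = b8
byte 1: (41 XOR a1) XOR 72 = e0 XOR 72 = 92
byte 2: (d2 XOR d3) XOR 6f = 01 XOR 6f = 6e
byte 3: (6e XOR 72) XOR 6d = 1c XOR 6d = 71

b8926e71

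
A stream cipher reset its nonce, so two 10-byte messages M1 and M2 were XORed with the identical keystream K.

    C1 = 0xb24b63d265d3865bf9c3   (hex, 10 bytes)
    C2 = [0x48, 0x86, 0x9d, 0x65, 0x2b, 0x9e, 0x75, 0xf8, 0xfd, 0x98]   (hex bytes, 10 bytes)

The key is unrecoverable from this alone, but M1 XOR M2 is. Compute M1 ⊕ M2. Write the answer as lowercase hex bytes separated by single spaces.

C1 ⊕ C2 = (M1 ⊕ K) ⊕ (M2 ⊕ K) = M1 ⊕ M2 — the shared key cancels under XOR.
b2 ^ 48 = fa
4b ^ 86 = cd
63 ^ 9d = fe
d2 ^ 65 = b7
65 ^ 2b = 4e
d3 ^ 9e = 4d
86 ^ 75 = f3
5b ^ f8 = a3
f9 ^ fd = 04
c3 ^ 98 = 5b

fa cd fe b7 4e 4d f3 a3 04 5b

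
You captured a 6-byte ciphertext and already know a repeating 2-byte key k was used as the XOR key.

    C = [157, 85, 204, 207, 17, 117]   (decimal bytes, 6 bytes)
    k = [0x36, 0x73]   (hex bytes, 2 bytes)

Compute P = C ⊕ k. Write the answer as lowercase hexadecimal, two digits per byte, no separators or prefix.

The 2-byte key repeats, so the effective keystream is 36 73 36 73 36 73.
byte 0: 9d XOR 36 = ab
byte 1: 55 XOR 73 = 26
byte 2: cc XOR 36 = fa
byte 3: cf XOR 73 = bc
byte 4: 11 XOR 36 = 27
byte 5: 75 XOR 73 = 06

ab26fabc2706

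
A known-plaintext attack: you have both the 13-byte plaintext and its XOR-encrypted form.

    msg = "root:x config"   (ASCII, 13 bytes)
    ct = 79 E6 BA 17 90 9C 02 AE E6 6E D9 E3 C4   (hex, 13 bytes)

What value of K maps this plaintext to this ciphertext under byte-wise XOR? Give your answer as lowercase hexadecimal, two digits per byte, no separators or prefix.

Since ct = msg ⊕ K, XORing both sides with msg gives K = msg ⊕ ct.
114 XOR 121 =  11
111 XOR 230 = 137
111 XOR 186 = 213
116 XOR  23 =  99
 58 XOR 144 = 170
120 XOR 156 = 228
 32 XOR   2 =  34
 99 XOR 174 = 205
111 XOR 230 = 137
110 XOR 110 =   0
102 XOR 217 = 191
105 XOR 227 = 138
103 XOR 196 = 163

0b89d563aae422cd8900bf8aa3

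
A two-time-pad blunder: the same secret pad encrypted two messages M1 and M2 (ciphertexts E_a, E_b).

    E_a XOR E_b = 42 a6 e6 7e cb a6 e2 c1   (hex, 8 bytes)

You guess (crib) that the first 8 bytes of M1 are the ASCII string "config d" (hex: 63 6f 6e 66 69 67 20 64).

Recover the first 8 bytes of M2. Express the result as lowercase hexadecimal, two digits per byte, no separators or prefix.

Since E_a ⊕ E_b = M1 ⊕ M2, XORing with the guessed M1 bytes yields the corresponding M2 bytes: M2 = (E_a ⊕ E_b) ⊕ M1.
byte 0: 01000010 XOR 01100011 = 00100001
byte 1: 10100110 XOR 01101111 = 11001001
byte 2: 11100110 XOR 01101110 = 10001000
byte 3: 01111110 XOR 01100110 = 00011000
byte 4: 11001011 XOR 01101001 = 10100010
byte 5: 10100110 XOR 01100111 = 11000001
byte 6: 11100010 XOR 00100000 = 11000010
byte 7: 11000001 XOR 01100100 = 10100101

21c98818a2c1c2a5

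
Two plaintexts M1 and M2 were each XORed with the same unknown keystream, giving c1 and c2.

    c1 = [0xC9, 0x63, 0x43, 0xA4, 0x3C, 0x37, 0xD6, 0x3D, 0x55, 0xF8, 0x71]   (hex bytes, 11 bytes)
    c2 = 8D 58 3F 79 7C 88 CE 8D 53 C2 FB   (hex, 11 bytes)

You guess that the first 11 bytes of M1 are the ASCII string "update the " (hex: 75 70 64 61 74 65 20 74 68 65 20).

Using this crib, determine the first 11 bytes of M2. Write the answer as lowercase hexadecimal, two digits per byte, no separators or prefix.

First, c1 ⊕ c2 = (M1 ⊕ K) ⊕ (M2 ⊕ K) = M1 ⊕ M2, so the key drops out. Then M2 = (M1 ⊕ M2) ⊕ M1 over the first 11 bytes.
byte 0: (c9 ⊕ 8d) ⊕ 75 = 44 ⊕ 75 = 31
byte 1: (63 ⊕ 58) ⊕ 70 = 3b ⊕ 70 = 4b
byte 2: (43 ⊕ 3f) ⊕ 64 = 7c ⊕ 64 = 18
byte 3: (a4 ⊕ 79) ⊕ 61 = dd ⊕ 61 = bc
byte 4: (3c ⊕ 7c) ⊕ 74 = 40 ⊕ 74 = 34
byte 5: (37 ⊕ 88) ⊕ 65 = bf ⊕ 65 = da
byte 6: (d6 ⊕ ce) ⊕ 20 = 18 ⊕ 20 = 38
byte 7: (3d ⊕ 8d) ⊕ 74 = b0 ⊕ 74 = c4
byte 8: (55 ⊕ 53) ⊕ 68 = 06 ⊕ 68 = 6e
byte 9: (f8 ⊕ c2) ⊕ 65 = 3a ⊕ 65 = 5f
byte 10: (71 ⊕ fb) ⊕ 20 = 8a ⊕ 20 = aa

314b18bc34da38c46e5faa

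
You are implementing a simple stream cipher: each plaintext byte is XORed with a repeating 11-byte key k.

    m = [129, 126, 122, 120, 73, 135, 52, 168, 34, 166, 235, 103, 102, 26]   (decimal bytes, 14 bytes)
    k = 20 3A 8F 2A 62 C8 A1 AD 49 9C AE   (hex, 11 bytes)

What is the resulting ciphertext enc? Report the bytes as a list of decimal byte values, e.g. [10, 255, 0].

[161, 68, 245, 82, 43, 79, 149, 5, 107, 58, 69, 71, 92, 149]

The 11-byte key repeats, so the effective keystream is 20 3a 8f 2a 62 c8 a1 ad 49 9c ae 20 3a 8f.
byte 0: 129 ^  32 = 161
byte 1: 126 ^  58 =  68
byte 2: 122 ^ 143 = 245
byte 3: 120 ^  42 =  82
byte 4:  73 ^  98 =  43
byte 5: 135 ^ 200 =  79
byte 6:  52 ^ 161 = 149
byte 7: 168 ^ 173 =   5
byte 8:  34 ^  73 = 107
byte 9: 166 ^ 156 =  58
byte 10: 235 ^ 174 =  69
byte 11: 103 ^  32 =  71
byte 12: 102 ^  58 =  92
byte 13:  26 ^ 143 = 149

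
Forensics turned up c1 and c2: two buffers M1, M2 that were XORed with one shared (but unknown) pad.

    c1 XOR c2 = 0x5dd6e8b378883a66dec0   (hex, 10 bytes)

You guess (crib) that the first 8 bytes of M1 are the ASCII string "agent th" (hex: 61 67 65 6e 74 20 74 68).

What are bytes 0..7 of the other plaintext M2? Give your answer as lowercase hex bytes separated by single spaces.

Since c1 ⊕ c2 = M1 ⊕ M2, XORing with the guessed M1 bytes yields the corresponding M2 bytes: M2 = (c1 ⊕ c2) ⊕ M1.
byte 0: 01011101 XOR 01100001 = 00111100
byte 1: 11010110 XOR 01100111 = 10110001
byte 2: 11101000 XOR 01100101 = 10001101
byte 3: 10110011 XOR 01101110 = 11011101
byte 4: 01111000 XOR 01110100 = 00001100
byte 5: 10001000 XOR 00100000 = 10101000
byte 6: 00111010 XOR 01110100 = 01001110
byte 7: 01100110 XOR 01101000 = 00001110

3c b1 8d dd 0c a8 4e 0e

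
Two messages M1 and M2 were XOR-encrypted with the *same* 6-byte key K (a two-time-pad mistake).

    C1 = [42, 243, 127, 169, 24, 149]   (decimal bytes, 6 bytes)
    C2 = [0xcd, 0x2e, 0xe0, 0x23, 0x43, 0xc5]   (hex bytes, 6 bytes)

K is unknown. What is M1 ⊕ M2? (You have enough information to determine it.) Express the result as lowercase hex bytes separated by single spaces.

C1 ⊕ C2 = (M1 ⊕ K) ⊕ (M2 ⊕ K) = M1 ⊕ M2 — the shared key cancels under XOR.
byte 0: 00101010 ^ 11001101 = 11100111
byte 1: 11110011 ^ 00101110 = 11011101
byte 2: 01111111 ^ 11100000 = 10011111
byte 3: 10101001 ^ 00100011 = 10001010
byte 4: 00011000 ^ 01000011 = 01011011
byte 5: 10010101 ^ 11000101 = 01010000

e7 dd 9f 8a 5b 50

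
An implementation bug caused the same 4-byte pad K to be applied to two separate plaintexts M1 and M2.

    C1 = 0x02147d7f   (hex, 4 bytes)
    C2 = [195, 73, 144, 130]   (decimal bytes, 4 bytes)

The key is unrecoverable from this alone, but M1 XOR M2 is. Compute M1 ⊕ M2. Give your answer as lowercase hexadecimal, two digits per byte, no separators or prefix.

C1 ⊕ C2 = (M1 ⊕ K) ⊕ (M2 ⊕ K) = M1 ⊕ M2 — the shared key cancels under XOR.
  2 ^ 195 = 193
 20 ^  73 =  93
125 ^ 144 = 237
127 ^ 130 = 253

c15dedfd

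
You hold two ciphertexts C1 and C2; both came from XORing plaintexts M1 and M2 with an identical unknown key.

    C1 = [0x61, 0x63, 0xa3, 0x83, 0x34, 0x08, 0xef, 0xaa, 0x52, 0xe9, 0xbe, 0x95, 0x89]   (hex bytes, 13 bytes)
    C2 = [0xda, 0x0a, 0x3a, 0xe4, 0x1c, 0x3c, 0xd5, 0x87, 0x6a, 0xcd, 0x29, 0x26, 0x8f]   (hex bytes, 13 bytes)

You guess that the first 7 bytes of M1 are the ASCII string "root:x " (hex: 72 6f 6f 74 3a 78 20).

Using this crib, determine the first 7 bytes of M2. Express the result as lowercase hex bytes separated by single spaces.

c9 06 f6 13 12 4c 1a

First, C1 ⊕ C2 = (M1 ⊕ K) ⊕ (M2 ⊕ K) = M1 ⊕ M2, so the key drops out. Then M2 = (M1 ⊕ M2) ⊕ M1 over the first 7 bytes.
byte 0: (61 xor da) xor 72 = bb xor 72 = c9
byte 1: (63 xor 0a) xor 6f = 69 xor 6f = 06
byte 2: (a3 xor 3a) xor 6f = 99 xor 6f = f6
byte 3: (83 xor e4) xor 74 = 67 xor 74 = 13
byte 4: (34 xor 1c) xor 3a = 28 xor 3a = 12
byte 5: (08 xor 3c) xor 78 = 34 xor 78 = 4c
byte 6: (ef xor d5) xor 20 = 3a xor 20 = 1a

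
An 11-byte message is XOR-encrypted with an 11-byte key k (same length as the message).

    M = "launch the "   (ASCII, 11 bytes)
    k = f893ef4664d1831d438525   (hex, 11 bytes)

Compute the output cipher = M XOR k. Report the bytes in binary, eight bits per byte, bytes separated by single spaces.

XOR is its own inverse, so applying the key byte-wise gives the result directly.
6c ^ f8 = 94
61 ^ 93 = f2
75 ^ ef = 9a
6e ^ 46 = 28
63 ^ 64 = 07
68 ^ d1 = b9
20 ^ 83 = a3
74 ^ 1d = 69
68 ^ 43 = 2b
65 ^ 85 = e0
20 ^ 25 = 05

10010100 11110010 10011010 00101000 00000111 10111001 10100011 01101001 00101011 11100000 00000101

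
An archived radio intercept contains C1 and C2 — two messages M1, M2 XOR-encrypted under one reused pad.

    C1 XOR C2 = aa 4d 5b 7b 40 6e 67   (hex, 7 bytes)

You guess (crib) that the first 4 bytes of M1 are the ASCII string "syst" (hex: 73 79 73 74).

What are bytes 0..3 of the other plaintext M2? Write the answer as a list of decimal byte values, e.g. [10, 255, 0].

[217, 52, 40, 15]

Since C1 ⊕ C2 = M1 ⊕ M2, XORing with the guessed M1 bytes yields the corresponding M2 bytes: M2 = (C1 ⊕ C2) ⊕ M1.
aa xor 73 = d9
4d xor 79 = 34
5b xor 73 = 28
7b xor 74 = 0f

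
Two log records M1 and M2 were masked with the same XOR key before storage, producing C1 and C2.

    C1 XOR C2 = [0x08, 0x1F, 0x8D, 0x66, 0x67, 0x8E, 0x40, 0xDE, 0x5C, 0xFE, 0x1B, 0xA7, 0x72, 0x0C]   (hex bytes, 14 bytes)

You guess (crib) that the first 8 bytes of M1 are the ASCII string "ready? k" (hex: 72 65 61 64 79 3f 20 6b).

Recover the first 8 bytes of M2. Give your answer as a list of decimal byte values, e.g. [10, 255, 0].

[122, 122, 236, 2, 30, 177, 96, 181]

Since C1 ⊕ C2 = M1 ⊕ M2, XORing with the guessed M1 bytes yields the corresponding M2 bytes: M2 = (C1 ⊕ C2) ⊕ M1.
08 xor 72 = 7a
1f xor 65 = 7a
8d xor 61 = ec
66 xor 64 = 02
67 xor 79 = 1e
8e xor 3f = b1
40 xor 20 = 60
de xor 6b = b5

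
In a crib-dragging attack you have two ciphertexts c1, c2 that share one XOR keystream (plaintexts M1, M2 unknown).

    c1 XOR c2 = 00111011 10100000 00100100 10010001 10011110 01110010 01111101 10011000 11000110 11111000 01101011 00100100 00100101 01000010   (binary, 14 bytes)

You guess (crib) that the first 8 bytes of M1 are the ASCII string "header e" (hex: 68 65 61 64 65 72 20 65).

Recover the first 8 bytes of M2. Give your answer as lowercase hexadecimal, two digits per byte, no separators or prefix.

Since c1 ⊕ c2 = M1 ⊕ M2, XORing with the guessed M1 bytes yields the corresponding M2 bytes: M2 = (c1 ⊕ c2) ⊕ M1.
3b ⊕ 68 = 53
a0 ⊕ 65 = c5
24 ⊕ 61 = 45
91 ⊕ 64 = f5
9e ⊕ 65 = fb
72 ⊕ 72 = 00
7d ⊕ 20 = 5d
98 ⊕ 65 = fd

53c545f5fb005dfd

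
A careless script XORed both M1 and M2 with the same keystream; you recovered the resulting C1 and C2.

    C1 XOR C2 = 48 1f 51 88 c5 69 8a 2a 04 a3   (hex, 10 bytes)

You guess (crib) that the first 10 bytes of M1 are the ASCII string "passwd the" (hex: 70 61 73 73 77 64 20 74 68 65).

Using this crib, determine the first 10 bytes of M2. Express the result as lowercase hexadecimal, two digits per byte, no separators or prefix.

Since C1 ⊕ C2 = M1 ⊕ M2, XORing with the guessed M1 bytes yields the corresponding M2 bytes: M2 = (C1 ⊕ C2) ⊕ M1.
48 ⊕ 70 = 38
1f ⊕ 61 = 7e
51 ⊕ 73 = 22
88 ⊕ 73 = fb
c5 ⊕ 77 = b2
69 ⊕ 64 = 0d
8a ⊕ 20 = aa
2a ⊕ 74 = 5e
04 ⊕ 68 = 6c
a3 ⊕ 65 = c6

387e22fbb20daa5e6cc6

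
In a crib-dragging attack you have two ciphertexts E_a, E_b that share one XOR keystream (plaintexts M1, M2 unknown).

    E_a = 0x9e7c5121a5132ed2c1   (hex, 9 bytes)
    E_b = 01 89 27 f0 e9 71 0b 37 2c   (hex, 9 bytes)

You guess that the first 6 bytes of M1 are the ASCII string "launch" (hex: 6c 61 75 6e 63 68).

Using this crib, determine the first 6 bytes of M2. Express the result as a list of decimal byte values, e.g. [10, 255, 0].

[243, 148, 3, 191, 47, 10]

First, E_a ⊕ E_b = (M1 ⊕ K) ⊕ (M2 ⊕ K) = M1 ⊕ M2, so the key drops out. Then M2 = (M1 ⊕ M2) ⊕ M1 over the first 6 bytes.
byte 0: (9e ^ 01) ^ 6c = 9f ^ 6c = f3
byte 1: (7c ^ 89) ^ 61 = f5 ^ 61 = 94
byte 2: (51 ^ 27) ^ 75 = 76 ^ 75 = 03
byte 3: (21 ^ f0) ^ 6e = d1 ^ 6e = bf
byte 4: (a5 ^ e9) ^ 63 = 4c ^ 63 = 2f
byte 5: (13 ^ 71) ^ 68 = 62 ^ 68 = 0a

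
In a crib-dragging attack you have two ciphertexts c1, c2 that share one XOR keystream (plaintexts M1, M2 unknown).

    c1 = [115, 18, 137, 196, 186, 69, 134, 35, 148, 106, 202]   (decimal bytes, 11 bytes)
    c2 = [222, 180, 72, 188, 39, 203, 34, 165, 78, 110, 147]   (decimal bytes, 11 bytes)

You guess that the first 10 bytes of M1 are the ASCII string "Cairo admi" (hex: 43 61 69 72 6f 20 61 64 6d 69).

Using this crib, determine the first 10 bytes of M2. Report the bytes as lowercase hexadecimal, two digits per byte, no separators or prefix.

First, c1 ⊕ c2 = (M1 ⊕ K) ⊕ (M2 ⊕ K) = M1 ⊕ M2, so the key drops out. Then M2 = (M1 ⊕ M2) ⊕ M1 over the first 10 bytes.
byte 0: (73 ^ de) ^ 43 = ad ^ 43 = ee
byte 1: (12 ^ b4) ^ 61 = a6 ^ 61 = c7
byte 2: (89 ^ 48) ^ 69 = c1 ^ 69 = a8
byte 3: (c4 ^ bc) ^ 72 = 78 ^ 72 = 0a
byte 4: (ba ^ 27) ^ 6f = 9d ^ 6f = f2
byte 5: (45 ^ cb) ^ 20 = 8e ^ 20 = ae
byte 6: (86 ^ 22) ^ 61 = a4 ^ 61 = c5
byte 7: (23 ^ a5) ^ 64 = 86 ^ 64 = e2
byte 8: (94 ^ 4e) ^ 6d = da ^ 6d = b7
byte 9: (6a ^ 6e) ^ 69 = 04 ^ 69 = 6d

eec7a80af2aec5e2b76d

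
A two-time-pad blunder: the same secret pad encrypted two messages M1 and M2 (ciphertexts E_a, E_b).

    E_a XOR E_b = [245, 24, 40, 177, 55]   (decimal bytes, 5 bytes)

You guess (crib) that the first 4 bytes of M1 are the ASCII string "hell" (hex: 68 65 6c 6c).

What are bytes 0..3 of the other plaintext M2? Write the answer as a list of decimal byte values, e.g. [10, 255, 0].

[157, 125, 68, 221]

Since E_a ⊕ E_b = M1 ⊕ M2, XORing with the guessed M1 bytes yields the corresponding M2 bytes: M2 = (E_a ⊕ E_b) ⊕ M1.
byte 0: f5 XOR 68 = 9d
byte 1: 18 XOR 65 = 7d
byte 2: 28 XOR 6c = 44
byte 3: b1 XOR 6c = dd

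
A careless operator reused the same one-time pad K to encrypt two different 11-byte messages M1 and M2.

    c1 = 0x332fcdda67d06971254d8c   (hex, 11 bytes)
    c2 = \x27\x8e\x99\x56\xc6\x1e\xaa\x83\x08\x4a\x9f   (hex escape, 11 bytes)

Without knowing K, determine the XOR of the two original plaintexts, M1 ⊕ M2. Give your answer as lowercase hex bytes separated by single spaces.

14 a1 54 8c a1 ce c3 f2 2d 07 13

c1 ⊕ c2 = (M1 ⊕ K) ⊕ (M2 ⊕ K) = M1 ⊕ M2 — the shared key cancels under XOR.
33 XOR 27 = 14
2f XOR 8e = a1
cd XOR 99 = 54
da XOR 56 = 8c
67 XOR c6 = a1
d0 XOR 1e = ce
69 XOR aa = c3
71 XOR 83 = f2
25 XOR 08 = 2d
4d XOR 4a = 07
8c XOR 9f = 13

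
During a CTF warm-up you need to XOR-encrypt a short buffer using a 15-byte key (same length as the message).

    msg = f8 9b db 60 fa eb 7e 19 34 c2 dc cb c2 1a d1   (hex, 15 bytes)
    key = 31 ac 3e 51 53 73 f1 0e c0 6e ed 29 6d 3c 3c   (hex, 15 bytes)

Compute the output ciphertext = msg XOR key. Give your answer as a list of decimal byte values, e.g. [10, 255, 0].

[201, 55, 229, 49, 169, 152, 143, 23, 244, 172, 49, 226, 175, 38, 237]

XOR is its own inverse, so applying the key byte-wise gives the result directly.
f8 ^ 31 = c9
9b ^ ac = 37
db ^ 3e = e5
60 ^ 51 = 31
fa ^ 53 = a9
eb ^ 73 = 98
7e ^ f1 = 8f
19 ^ 0e = 17
34 ^ c0 = f4
c2 ^ 6e = ac
dc ^ ed = 31
cb ^ 29 = e2
c2 ^ 6d = af
1a ^ 3c = 26
d1 ^ 3c = ed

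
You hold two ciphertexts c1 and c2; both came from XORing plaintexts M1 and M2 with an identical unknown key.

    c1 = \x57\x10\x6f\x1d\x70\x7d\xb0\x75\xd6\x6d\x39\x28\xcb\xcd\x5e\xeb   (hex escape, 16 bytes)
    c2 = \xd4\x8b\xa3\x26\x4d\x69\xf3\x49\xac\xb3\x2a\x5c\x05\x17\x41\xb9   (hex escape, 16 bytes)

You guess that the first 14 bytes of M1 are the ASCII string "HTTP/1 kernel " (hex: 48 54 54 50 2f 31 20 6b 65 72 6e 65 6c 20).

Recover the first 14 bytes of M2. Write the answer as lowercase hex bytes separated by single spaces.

First, c1 ⊕ c2 = (M1 ⊕ K) ⊕ (M2 ⊕ K) = M1 ⊕ M2, so the key drops out. Then M2 = (M1 ⊕ M2) ⊕ M1 over the first 14 bytes.
byte 0: (57 ^ d4) ^ 48 = 83 ^ 48 = cb
byte 1: (10 ^ 8b) ^ 54 = 9b ^ 54 = cf
byte 2: (6f ^ a3) ^ 54 = cc ^ 54 = 98
byte 3: (1d ^ 26) ^ 50 = 3b ^ 50 = 6b
byte 4: (70 ^ 4d) ^ 2f = 3d ^ 2f = 12
byte 5: (7d ^ 69) ^ 31 = 14 ^ 31 = 25
byte 6: (b0 ^ f3) ^ 20 = 43 ^ 20 = 63
byte 7: (75 ^ 49) ^ 6b = 3c ^ 6b = 57
byte 8: (d6 ^ ac) ^ 65 = 7a ^ 65 = 1f
byte 9: (6d ^ b3) ^ 72 = de ^ 72 = ac
byte 10: (39 ^ 2a) ^ 6e = 13 ^ 6e = 7d
byte 11: (28 ^ 5c) ^ 65 = 74 ^ 65 = 11
byte 12: (cb ^ 05) ^ 6c = ce ^ 6c = a2
byte 13: (cd ^ 17) ^ 20 = da ^ 20 = fa

cb cf 98 6b 12 25 63 57 1f ac 7d 11 a2 fa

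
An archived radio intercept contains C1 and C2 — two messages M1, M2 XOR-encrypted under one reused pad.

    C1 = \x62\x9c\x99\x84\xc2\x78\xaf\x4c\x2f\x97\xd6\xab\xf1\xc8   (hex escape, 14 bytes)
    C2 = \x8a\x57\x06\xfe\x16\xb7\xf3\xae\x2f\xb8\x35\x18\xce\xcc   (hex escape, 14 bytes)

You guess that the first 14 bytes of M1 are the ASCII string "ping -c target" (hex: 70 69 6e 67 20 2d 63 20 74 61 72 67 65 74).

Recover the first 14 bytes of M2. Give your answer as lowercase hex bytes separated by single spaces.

98 a2 f1 1d f4 e2 3f c2 74 4e 91 d4 5a 70

First, C1 ⊕ C2 = (M1 ⊕ K) ⊕ (M2 ⊕ K) = M1 ⊕ M2, so the key drops out. Then M2 = (M1 ⊕ M2) ⊕ M1 over the first 14 bytes.
byte 0: (62 XOR 8a) XOR 70 = e8 XOR 70 = 98
byte 1: (9c XOR 57) XOR 69 = cb XOR 69 = a2
byte 2: (99 XOR 06) XOR 6e = 9f XOR 6e = f1
byte 3: (84 XOR fe) XOR 67 = 7a XOR 67 = 1d
byte 4: (c2 XOR 16) XOR 20 = d4 XOR 20 = f4
byte 5: (78 XOR b7) XOR 2d = cf XOR 2d = e2
byte 6: (af XOR f3) XOR 63 = 5c XOR 63 = 3f
byte 7: (4c XOR ae) XOR 20 = e2 XOR 20 = c2
byte 8: (2f XOR 2f) XOR 74 = 00 XOR 74 = 74
byte 9: (97 XOR b8) XOR 61 = 2f XOR 61 = 4e
byte 10: (d6 XOR 35) XOR 72 = e3 XOR 72 = 91
byte 11: (ab XOR 18) XOR 67 = b3 XOR 67 = d4
byte 12: (f1 XOR ce) XOR 65 = 3f XOR 65 = 5a
byte 13: (c8 XOR cc) XOR 74 = 04 XOR 74 = 70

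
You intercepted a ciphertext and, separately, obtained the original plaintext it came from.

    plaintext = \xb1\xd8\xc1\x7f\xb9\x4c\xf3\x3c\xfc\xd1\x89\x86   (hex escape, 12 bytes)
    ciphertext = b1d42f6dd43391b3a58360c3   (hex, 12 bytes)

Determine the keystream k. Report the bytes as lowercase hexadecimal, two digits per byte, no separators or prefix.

Since ciphertext = plaintext ⊕ k, XORing both sides with plaintext gives k = plaintext ⊕ ciphertext.
byte 0: b1 xor b1 = 00
byte 1: d8 xor d4 = 0c
byte 2: c1 xor 2f = ee
byte 3: 7f xor 6d = 12
byte 4: b9 xor d4 = 6d
byte 5: 4c xor 33 = 7f
byte 6: f3 xor 91 = 62
byte 7: 3c xor b3 = 8f
byte 8: fc xor a5 = 59
byte 9: d1 xor 83 = 52
byte 10: 89 xor 60 = e9
byte 11: 86 xor c3 = 45

000cee126d7f628f5952e945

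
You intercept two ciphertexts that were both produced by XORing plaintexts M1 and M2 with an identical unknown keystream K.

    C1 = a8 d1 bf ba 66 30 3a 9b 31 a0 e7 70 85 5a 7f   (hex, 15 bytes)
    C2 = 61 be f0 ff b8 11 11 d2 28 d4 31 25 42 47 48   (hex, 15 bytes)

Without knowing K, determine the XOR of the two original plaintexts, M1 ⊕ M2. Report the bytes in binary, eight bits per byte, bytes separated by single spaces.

C1 ⊕ C2 = (M1 ⊕ K) ⊕ (M2 ⊕ K) = M1 ⊕ M2 — the shared key cancels under XOR.
a8 ⊕ 61 = c9
d1 ⊕ be = 6f
bf ⊕ f0 = 4f
ba ⊕ ff = 45
66 ⊕ b8 = de
30 ⊕ 11 = 21
3a ⊕ 11 = 2b
9b ⊕ d2 = 49
31 ⊕ 28 = 19
a0 ⊕ d4 = 74
e7 ⊕ 31 = d6
70 ⊕ 25 = 55
85 ⊕ 42 = c7
5a ⊕ 47 = 1d
7f ⊕ 48 = 37

11001001 01101111 01001111 01000101 11011110 00100001 00101011 01001001 00011001 01110100 11010110 01010101 11000111 00011101 00110111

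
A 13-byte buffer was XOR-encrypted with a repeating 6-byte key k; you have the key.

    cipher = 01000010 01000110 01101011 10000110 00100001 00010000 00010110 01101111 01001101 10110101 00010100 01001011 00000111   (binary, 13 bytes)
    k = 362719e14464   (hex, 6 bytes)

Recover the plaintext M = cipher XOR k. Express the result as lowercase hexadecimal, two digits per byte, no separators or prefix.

74617267657420485454502f31

The 6-byte key repeats, so the effective keystream is 36 27 19 e1 44 64 36 27 19 e1 44 64 36.
byte 0: 01000010 ^ 00110110 = 01110100
byte 1: 01000110 ^ 00100111 = 01100001
byte 2: 01101011 ^ 00011001 = 01110010
byte 3: 10000110 ^ 11100001 = 01100111
byte 4: 00100001 ^ 01000100 = 01100101
byte 5: 00010000 ^ 01100100 = 01110100
byte 6: 00010110 ^ 00110110 = 00100000
byte 7: 01101111 ^ 00100111 = 01001000
byte 8: 01001101 ^ 00011001 = 01010100
byte 9: 10110101 ^ 11100001 = 01010100
byte 10: 00010100 ^ 01000100 = 01010000
byte 11: 01001011 ^ 01100100 = 00101111
byte 12: 00000111 ^ 00110110 = 00110001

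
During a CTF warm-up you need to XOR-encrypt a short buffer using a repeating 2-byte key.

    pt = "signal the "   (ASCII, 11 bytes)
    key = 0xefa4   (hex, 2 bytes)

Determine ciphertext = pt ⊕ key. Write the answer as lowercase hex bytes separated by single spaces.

9c cd 88 ca 8e c8 cf d0 87 c1 cf

The 2-byte key repeats, so the effective keystream is ef a4 ef a4 ef a4 ef a4 ef a4 ef.
byte 0: 115 XOR 239 = 156
byte 1: 105 XOR 164 = 205
byte 2: 103 XOR 239 = 136
byte 3: 110 XOR 164 = 202
byte 4:  97 XOR 239 = 142
byte 5: 108 XOR 164 = 200
byte 6:  32 XOR 239 = 207
byte 7: 116 XOR 164 = 208
byte 8: 104 XOR 239 = 135
byte 9: 101 XOR 164 = 193
byte 10:  32 XOR 239 = 207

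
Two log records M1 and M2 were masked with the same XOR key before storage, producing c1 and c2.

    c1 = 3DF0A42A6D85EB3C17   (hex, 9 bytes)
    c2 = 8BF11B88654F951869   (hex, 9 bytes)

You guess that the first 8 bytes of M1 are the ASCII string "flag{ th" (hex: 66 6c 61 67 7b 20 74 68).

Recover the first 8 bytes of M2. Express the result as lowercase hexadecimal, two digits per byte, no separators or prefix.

First, c1 ⊕ c2 = (M1 ⊕ K) ⊕ (M2 ⊕ K) = M1 ⊕ M2, so the key drops out. Then M2 = (M1 ⊕ M2) ⊕ M1 over the first 8 bytes.
byte 0: (3d XOR 8b) XOR 66 = b6 XOR 66 = d0
byte 1: (f0 XOR f1) XOR 6c = 01 XOR 6c = 6d
byte 2: (a4 XOR 1b) XOR 61 = bf XOR 61 = de
byte 3: (2a XOR 88) XOR 67 = a2 XOR 67 = c5
byte 4: (6d XOR 65) XOR 7b = 08 XOR 7b = 73
byte 5: (85 XOR 4f) XOR 20 = ca XOR 20 = ea
byte 6: (eb XOR 95) XOR 74 = 7e XOR 74 = 0a
byte 7: (3c XOR 18) XOR 68 = 24 XOR 68 = 4c

d06ddec573ea0a4c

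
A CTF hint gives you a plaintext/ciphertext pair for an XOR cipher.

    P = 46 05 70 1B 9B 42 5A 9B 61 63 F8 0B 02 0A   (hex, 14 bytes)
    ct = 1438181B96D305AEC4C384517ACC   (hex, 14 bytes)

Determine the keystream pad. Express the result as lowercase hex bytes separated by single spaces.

Since ct = P ⊕ pad, XORing both sides with P gives pad = P ⊕ ct.
byte 0: 01000110 xor 00010100 = 01010010
byte 1: 00000101 xor 00111000 = 00111101
byte 2: 01110000 xor 00011000 = 01101000
byte 3: 00011011 xor 00011011 = 00000000
byte 4: 10011011 xor 10010110 = 00001101
byte 5: 01000010 xor 11010011 = 10010001
byte 6: 01011010 xor 00000101 = 01011111
byte 7: 10011011 xor 10101110 = 00110101
byte 8: 01100001 xor 11000100 = 10100101
byte 9: 01100011 xor 11000011 = 10100000
byte 10: 11111000 xor 10000100 = 01111100
byte 11: 00001011 xor 01010001 = 01011010
byte 12: 00000010 xor 01111010 = 01111000
byte 13: 00001010 xor 11001100 = 11000110

52 3d 68 00 0d 91 5f 35 a5 a0 7c 5a 78 c6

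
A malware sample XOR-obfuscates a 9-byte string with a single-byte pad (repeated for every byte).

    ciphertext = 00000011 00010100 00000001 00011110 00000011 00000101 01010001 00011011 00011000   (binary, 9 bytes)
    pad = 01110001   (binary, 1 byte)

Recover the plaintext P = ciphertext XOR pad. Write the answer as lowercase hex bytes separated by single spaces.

72 65 70 6f 72 74 20 6a 69

The 1-byte key repeats, so the effective keystream is 71 71 71 71 71 71 71 71 71.
byte 0:   3 xor 113 = 114
byte 1:  20 xor 113 = 101
byte 2:   1 xor 113 = 112
byte 3:  30 xor 113 = 111
byte 4:   3 xor 113 = 114
byte 5:   5 xor 113 = 116
byte 6:  81 xor 113 =  32
byte 7:  27 xor 113 = 106
byte 8:  24 xor 113 = 105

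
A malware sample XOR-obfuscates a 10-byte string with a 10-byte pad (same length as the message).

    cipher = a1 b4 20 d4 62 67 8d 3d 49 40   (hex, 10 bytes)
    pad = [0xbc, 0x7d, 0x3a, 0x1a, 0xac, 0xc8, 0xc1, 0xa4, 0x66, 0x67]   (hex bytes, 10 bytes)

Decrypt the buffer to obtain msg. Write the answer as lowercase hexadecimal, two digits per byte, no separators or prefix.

XOR is its own inverse, so applying the key byte-wise gives the result directly.
10100001 ⊕ 10111100 = 00011101
10110100 ⊕ 01111101 = 11001001
00100000 ⊕ 00111010 = 00011010
11010100 ⊕ 00011010 = 11001110
01100010 ⊕ 10101100 = 11001110
01100111 ⊕ 11001000 = 10101111
10001101 ⊕ 11000001 = 01001100
00111101 ⊕ 10100100 = 10011001
01001001 ⊕ 01100110 = 00101111
01000000 ⊕ 01100111 = 00100111

1dc91aceceaf4c992f27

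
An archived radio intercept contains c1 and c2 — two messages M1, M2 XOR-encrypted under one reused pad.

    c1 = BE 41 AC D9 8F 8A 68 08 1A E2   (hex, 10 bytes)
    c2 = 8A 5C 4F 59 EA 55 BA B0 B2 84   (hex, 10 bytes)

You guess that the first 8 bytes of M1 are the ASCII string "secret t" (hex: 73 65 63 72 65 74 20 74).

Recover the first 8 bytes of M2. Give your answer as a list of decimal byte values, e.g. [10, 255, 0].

[71, 120, 128, 242, 0, 171, 242, 204]

First, c1 ⊕ c2 = (M1 ⊕ K) ⊕ (M2 ⊕ K) = M1 ⊕ M2, so the key drops out. Then M2 = (M1 ⊕ M2) ⊕ M1 over the first 8 bytes.
byte 0: (be XOR 8a) XOR 73 = 34 XOR 73 = 47
byte 1: (41 XOR 5c) XOR 65 = 1d XOR 65 = 78
byte 2: (ac XOR 4f) XOR 63 = e3 XOR 63 = 80
byte 3: (d9 XOR 59) XOR 72 = 80 XOR 72 = f2
byte 4: (8f XOR ea) XOR 65 = 65 XOR 65 = 00
byte 5: (8a XOR 55) XOR 74 = df XOR 74 = ab
byte 6: (68 XOR ba) XOR 20 = d2 XOR 20 = f2
byte 7: (08 XOR b0) XOR 74 = b8 XOR 74 = cc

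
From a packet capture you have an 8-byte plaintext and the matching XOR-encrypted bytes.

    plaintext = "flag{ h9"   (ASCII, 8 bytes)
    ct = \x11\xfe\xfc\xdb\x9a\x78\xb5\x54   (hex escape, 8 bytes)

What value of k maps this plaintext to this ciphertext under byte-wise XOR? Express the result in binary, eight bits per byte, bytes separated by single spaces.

01110111 10010010 10011101 10111100 11100001 01011000 11011101 01101101

Since ct = plaintext ⊕ k, XORing both sides with plaintext gives k = plaintext ⊕ ct.
01100110 ⊕ 00010001 = 01110111
01101100 ⊕ 11111110 = 10010010
01100001 ⊕ 11111100 = 10011101
01100111 ⊕ 11011011 = 10111100
01111011 ⊕ 10011010 = 11100001
00100000 ⊕ 01111000 = 01011000
01101000 ⊕ 10110101 = 11011101
00111001 ⊕ 01010100 = 01101101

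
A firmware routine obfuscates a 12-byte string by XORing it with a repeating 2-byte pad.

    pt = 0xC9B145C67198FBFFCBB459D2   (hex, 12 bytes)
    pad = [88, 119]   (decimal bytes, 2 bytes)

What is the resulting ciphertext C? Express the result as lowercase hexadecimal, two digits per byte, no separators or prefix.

The 2-byte key repeats, so the effective keystream is 58 77 58 77 58 77 58 77 58 77 58 77.
byte 0: c9 ⊕ 58 = 91
byte 1: b1 ⊕ 77 = c6
byte 2: 45 ⊕ 58 = 1d
byte 3: c6 ⊕ 77 = b1
byte 4: 71 ⊕ 58 = 29
byte 5: 98 ⊕ 77 = ef
byte 6: fb ⊕ 58 = a3
byte 7: ff ⊕ 77 = 88
byte 8: cb ⊕ 58 = 93
byte 9: b4 ⊕ 77 = c3
byte 10: 59 ⊕ 58 = 01
byte 11: d2 ⊕ 77 = a5

91c61db129efa38893c301a5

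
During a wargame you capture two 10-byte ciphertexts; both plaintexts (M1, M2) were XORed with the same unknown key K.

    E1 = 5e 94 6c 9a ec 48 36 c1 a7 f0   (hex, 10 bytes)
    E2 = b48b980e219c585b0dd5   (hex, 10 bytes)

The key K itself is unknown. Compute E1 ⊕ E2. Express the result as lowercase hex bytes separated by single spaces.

E1 ⊕ E2 = (M1 ⊕ K) ⊕ (M2 ⊕ K) = M1 ⊕ M2 — the shared key cancels under XOR.
5e ⊕ b4 = ea
94 ⊕ 8b = 1f
6c ⊕ 98 = f4
9a ⊕ 0e = 94
ec ⊕ 21 = cd
48 ⊕ 9c = d4
36 ⊕ 58 = 6e
c1 ⊕ 5b = 9a
a7 ⊕ 0d = aa
f0 ⊕ d5 = 25

ea 1f f4 94 cd d4 6e 9a aa 25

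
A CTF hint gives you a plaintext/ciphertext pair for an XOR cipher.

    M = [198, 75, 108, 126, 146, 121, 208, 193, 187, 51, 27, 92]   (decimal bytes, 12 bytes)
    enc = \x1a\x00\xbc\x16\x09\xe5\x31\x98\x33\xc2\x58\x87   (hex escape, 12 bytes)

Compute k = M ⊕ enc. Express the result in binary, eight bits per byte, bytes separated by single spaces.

11011100 01001011 11010000 01101000 10011011 10011100 11100001 01011001 10001000 11110001 01000011 11011011

Since enc = M ⊕ k, XORing both sides with M gives k = M ⊕ enc.
c6 ^ 1a = dc
4b ^ 00 = 4b
6c ^ bc = d0
7e ^ 16 = 68
92 ^ 09 = 9b
79 ^ e5 = 9c
d0 ^ 31 = e1
c1 ^ 98 = 59
bb ^ 33 = 88
33 ^ c2 = f1
1b ^ 58 = 43
5c ^ 87 = db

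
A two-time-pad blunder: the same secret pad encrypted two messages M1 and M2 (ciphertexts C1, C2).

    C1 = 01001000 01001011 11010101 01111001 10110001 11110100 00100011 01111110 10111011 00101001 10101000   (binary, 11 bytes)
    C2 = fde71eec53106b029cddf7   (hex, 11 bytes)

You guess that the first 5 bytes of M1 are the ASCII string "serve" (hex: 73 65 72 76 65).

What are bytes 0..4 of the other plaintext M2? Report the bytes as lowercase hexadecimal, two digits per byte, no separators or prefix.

c6c9b9e387

First, C1 ⊕ C2 = (M1 ⊕ K) ⊕ (M2 ⊕ K) = M1 ⊕ M2, so the key drops out. Then M2 = (M1 ⊕ M2) ⊕ M1 over the first 5 bytes.
byte 0: (48 XOR fd) XOR 73 = b5 XOR 73 = c6
byte 1: (4b XOR e7) XOR 65 = ac XOR 65 = c9
byte 2: (d5 XOR 1e) XOR 72 = cb XOR 72 = b9
byte 3: (79 XOR ec) XOR 76 = 95 XOR 76 = e3
byte 4: (b1 XOR 53) XOR 65 = e2 XOR 65 = 87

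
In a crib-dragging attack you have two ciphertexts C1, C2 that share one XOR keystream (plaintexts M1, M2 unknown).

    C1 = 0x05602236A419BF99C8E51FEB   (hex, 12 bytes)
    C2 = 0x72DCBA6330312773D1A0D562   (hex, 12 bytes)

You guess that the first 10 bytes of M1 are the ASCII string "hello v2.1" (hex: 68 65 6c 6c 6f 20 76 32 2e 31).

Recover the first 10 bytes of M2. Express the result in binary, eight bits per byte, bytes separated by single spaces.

First, C1 ⊕ C2 = (M1 ⊕ K) ⊕ (M2 ⊕ K) = M1 ⊕ M2, so the key drops out. Then M2 = (M1 ⊕ M2) ⊕ M1 over the first 10 bytes.
byte 0: (05 xor 72) xor 68 = 77 xor 68 = 1f
byte 1: (60 xor dc) xor 65 = bc xor 65 = d9
byte 2: (22 xor ba) xor 6c = 98 xor 6c = f4
byte 3: (36 xor 63) xor 6c = 55 xor 6c = 39
byte 4: (a4 xor 30) xor 6f = 94 xor 6f = fb
byte 5: (19 xor 31) xor 20 = 28 xor 20 = 08
byte 6: (bf xor 27) xor 76 = 98 xor 76 = ee
byte 7: (99 xor 73) xor 32 = ea xor 32 = d8
byte 8: (c8 xor d1) xor 2e = 19 xor 2e = 37
byte 9: (e5 xor a0) xor 31 = 45 xor 31 = 74

00011111 11011001 11110100 00111001 11111011 00001000 11101110 11011000 00110111 01110100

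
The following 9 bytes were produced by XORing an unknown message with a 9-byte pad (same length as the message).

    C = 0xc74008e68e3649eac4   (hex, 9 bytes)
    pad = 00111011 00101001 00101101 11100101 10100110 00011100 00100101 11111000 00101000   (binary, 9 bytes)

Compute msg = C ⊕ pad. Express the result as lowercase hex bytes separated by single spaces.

fc 69 25 03 28 2a 6c 12 ec

XOR is its own inverse, so applying the key byte-wise gives the result directly.
11000111 xor 00111011 = 11111100
01000000 xor 00101001 = 01101001
00001000 xor 00101101 = 00100101
11100110 xor 11100101 = 00000011
10001110 xor 10100110 = 00101000
00110110 xor 00011100 = 00101010
01001001 xor 00100101 = 01101100
11101010 xor 11111000 = 00010010
11000100 xor 00101000 = 11101100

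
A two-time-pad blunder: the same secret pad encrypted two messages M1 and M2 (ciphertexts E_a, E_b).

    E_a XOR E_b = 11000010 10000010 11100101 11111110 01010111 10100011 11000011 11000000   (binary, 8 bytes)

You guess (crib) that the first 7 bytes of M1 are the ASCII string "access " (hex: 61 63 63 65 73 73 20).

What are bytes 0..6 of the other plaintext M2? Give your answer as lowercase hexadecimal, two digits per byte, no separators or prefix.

a3e1869b24d0e3

Since E_a ⊕ E_b = M1 ⊕ M2, XORing with the guessed M1 bytes yields the corresponding M2 bytes: M2 = (E_a ⊕ E_b) ⊕ M1.
11000010 xor 01100001 = 10100011
10000010 xor 01100011 = 11100001
11100101 xor 01100011 = 10000110
11111110 xor 01100101 = 10011011
01010111 xor 01110011 = 00100100
10100011 xor 01110011 = 11010000
11000011 xor 00100000 = 11100011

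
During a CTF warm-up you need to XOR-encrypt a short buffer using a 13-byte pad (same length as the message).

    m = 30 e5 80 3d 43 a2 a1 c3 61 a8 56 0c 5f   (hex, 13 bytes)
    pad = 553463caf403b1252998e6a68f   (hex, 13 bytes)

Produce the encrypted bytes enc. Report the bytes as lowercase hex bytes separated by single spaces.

XOR is its own inverse, so applying the key byte-wise gives the result directly.
byte 0: 00110000 XOR 01010101 = 01100101
byte 1: 11100101 XOR 00110100 = 11010001
byte 2: 10000000 XOR 01100011 = 11100011
byte 3: 00111101 XOR 11001010 = 11110111
byte 4: 01000011 XOR 11110100 = 10110111
byte 5: 10100010 XOR 00000011 = 10100001
byte 6: 10100001 XOR 10110001 = 00010000
byte 7: 11000011 XOR 00100101 = 11100110
byte 8: 01100001 XOR 00101001 = 01001000
byte 9: 10101000 XOR 10011000 = 00110000
byte 10: 01010110 XOR 11100110 = 10110000
byte 11: 00001100 XOR 10100110 = 10101010
byte 12: 01011111 XOR 10001111 = 11010000

65 d1 e3 f7 b7 a1 10 e6 48 30 b0 aa d0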